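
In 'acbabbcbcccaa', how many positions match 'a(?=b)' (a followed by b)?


Lookahead 'a(?=b)' matches 'a' only when followed by 'b'.
String: 'acbabbcbcccaa'
Checking each position where char is 'a':
  pos 0: 'a' -> no (next='c')
  pos 3: 'a' -> MATCH (next='b')
  pos 11: 'a' -> no (next='a')
Matching positions: [3]
Count: 1

1


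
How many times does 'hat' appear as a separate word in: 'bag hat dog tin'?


Scanning each word for exact match 'hat':
  Word 1: 'bag' -> no
  Word 2: 'hat' -> MATCH
  Word 3: 'dog' -> no
  Word 4: 'tin' -> no
Total matches: 1

1


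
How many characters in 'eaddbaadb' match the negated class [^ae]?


Negated class [^ae] matches any char NOT in {a, e}
Scanning 'eaddbaadb':
  pos 0: 'e' -> no (excluded)
  pos 1: 'a' -> no (excluded)
  pos 2: 'd' -> MATCH
  pos 3: 'd' -> MATCH
  pos 4: 'b' -> MATCH
  pos 5: 'a' -> no (excluded)
  pos 6: 'a' -> no (excluded)
  pos 7: 'd' -> MATCH
  pos 8: 'b' -> MATCH
Total matches: 5

5


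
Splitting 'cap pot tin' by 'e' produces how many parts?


Splitting by 'e' breaks the string at each occurrence of the separator.
Text: 'cap pot tin'
Parts after split:
  Part 1: 'cap pot tin'
Total parts: 1

1


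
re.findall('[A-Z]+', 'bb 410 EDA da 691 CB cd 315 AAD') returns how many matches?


Pattern '[A-Z]+' finds one or more uppercase letters.
Text: 'bb 410 EDA da 691 CB cd 315 AAD'
Scanning for matches:
  Match 1: 'EDA'
  Match 2: 'CB'
  Match 3: 'AAD'
Total matches: 3

3


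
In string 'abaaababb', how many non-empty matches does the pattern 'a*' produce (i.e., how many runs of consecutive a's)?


Pattern 'a*' matches zero or more a's. We want non-empty runs of consecutive a's.
String: 'abaaababb'
Walking through the string to find runs of a's:
  Run 1: positions 0-0 -> 'a'
  Run 2: positions 2-4 -> 'aaa'
  Run 3: positions 6-6 -> 'a'
Non-empty runs found: ['a', 'aaa', 'a']
Count: 3

3


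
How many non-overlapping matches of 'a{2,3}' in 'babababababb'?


Pattern 'a{2,3}' matches between 2 and 3 consecutive a's (greedy).
String: 'babababababb'
Finding runs of a's and applying greedy matching:
  Run at pos 1: 'a' (length 1)
  Run at pos 3: 'a' (length 1)
  Run at pos 5: 'a' (length 1)
  Run at pos 7: 'a' (length 1)
  Run at pos 9: 'a' (length 1)
Matches: []
Count: 0

0


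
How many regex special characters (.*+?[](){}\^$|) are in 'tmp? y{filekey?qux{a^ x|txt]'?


Regex special characters are: . * + ? [ ] ( ) { } \ ^ $ |
Scanning 'tmp? y{filekey?qux{a^ x|txt]':
  pos 3: '?' -> SPECIAL
  pos 6: '{' -> SPECIAL
  pos 14: '?' -> SPECIAL
  pos 18: '{' -> SPECIAL
  pos 20: '^' -> SPECIAL
  pos 23: '|' -> SPECIAL
  pos 27: ']' -> SPECIAL
Special chars found: ['?', '{', '?', '{', '^', '|', ']']
Total: 7

7


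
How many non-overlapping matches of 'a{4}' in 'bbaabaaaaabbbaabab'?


Pattern 'a{4}' matches exactly 4 consecutive a's (greedy, non-overlapping).
String: 'bbaabaaaaabbbaabab'
Scanning for runs of a's:
  Run at pos 2: 'aa' (length 2) -> 0 match(es)
  Run at pos 5: 'aaaaa' (length 5) -> 1 match(es)
  Run at pos 13: 'aa' (length 2) -> 0 match(es)
  Run at pos 16: 'a' (length 1) -> 0 match(es)
Matches found: ['aaaa']
Total: 1

1


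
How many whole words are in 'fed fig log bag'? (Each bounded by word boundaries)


Word boundaries (\b) mark the start/end of each word.
Text: 'fed fig log bag'
Splitting by whitespace:
  Word 1: 'fed'
  Word 2: 'fig'
  Word 3: 'log'
  Word 4: 'bag'
Total whole words: 4

4


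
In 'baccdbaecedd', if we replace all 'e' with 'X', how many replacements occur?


re.sub('e', 'X', text) replaces every occurrence of 'e' with 'X'.
Text: 'baccdbaecedd'
Scanning for 'e':
  pos 7: 'e' -> replacement #1
  pos 9: 'e' -> replacement #2
Total replacements: 2

2


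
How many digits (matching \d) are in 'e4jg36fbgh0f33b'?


\d matches any digit 0-9.
Scanning 'e4jg36fbgh0f33b':
  pos 1: '4' -> DIGIT
  pos 4: '3' -> DIGIT
  pos 5: '6' -> DIGIT
  pos 10: '0' -> DIGIT
  pos 12: '3' -> DIGIT
  pos 13: '3' -> DIGIT
Digits found: ['4', '3', '6', '0', '3', '3']
Total: 6

6


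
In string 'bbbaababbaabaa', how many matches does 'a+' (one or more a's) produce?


Pattern 'a+' matches one or more consecutive a's.
String: 'bbbaababbaabaa'
Scanning for runs of a:
  Match 1: 'aa' (length 2)
  Match 2: 'a' (length 1)
  Match 3: 'aa' (length 2)
  Match 4: 'aa' (length 2)
Total matches: 4

4


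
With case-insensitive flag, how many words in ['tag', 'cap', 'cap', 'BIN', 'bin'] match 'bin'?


Case-insensitive matching: compare each word's lowercase form to 'bin'.
  'tag' -> lower='tag' -> no
  'cap' -> lower='cap' -> no
  'cap' -> lower='cap' -> no
  'BIN' -> lower='bin' -> MATCH
  'bin' -> lower='bin' -> MATCH
Matches: ['BIN', 'bin']
Count: 2

2


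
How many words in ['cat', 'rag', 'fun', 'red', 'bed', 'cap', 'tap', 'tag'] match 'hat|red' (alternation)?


Alternation 'hat|red' matches either 'hat' or 'red'.
Checking each word:
  'cat' -> no
  'rag' -> no
  'fun' -> no
  'red' -> MATCH
  'bed' -> no
  'cap' -> no
  'tap' -> no
  'tag' -> no
Matches: ['red']
Count: 1

1


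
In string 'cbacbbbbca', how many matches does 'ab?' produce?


Pattern 'ab?' matches 'a' optionally followed by 'b'.
String: 'cbacbbbbca'
Scanning left to right for 'a' then checking next char:
  Match 1: 'a' (a not followed by b)
  Match 2: 'a' (a not followed by b)
Total matches: 2

2


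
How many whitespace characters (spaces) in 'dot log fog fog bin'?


\s matches whitespace characters (spaces, tabs, etc.).
Text: 'dot log fog fog bin'
This text has 5 words separated by spaces.
Number of spaces = number of words - 1 = 5 - 1 = 4

4


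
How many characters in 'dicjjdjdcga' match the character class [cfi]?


Character class [cfi] matches any of: {c, f, i}
Scanning string 'dicjjdjdcga' character by character:
  pos 0: 'd' -> no
  pos 1: 'i' -> MATCH
  pos 2: 'c' -> MATCH
  pos 3: 'j' -> no
  pos 4: 'j' -> no
  pos 5: 'd' -> no
  pos 6: 'j' -> no
  pos 7: 'd' -> no
  pos 8: 'c' -> MATCH
  pos 9: 'g' -> no
  pos 10: 'a' -> no
Total matches: 3

3


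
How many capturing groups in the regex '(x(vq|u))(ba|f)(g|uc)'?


To count capturing groups, count each '(' that starts a group.
Pattern: '(x(vq|u))(ba|f)(g|uc)'
Walking through the pattern:
  Position 0: '(' -> group #1
  Position 2: '(' -> group #2
  Position 9: '(' -> group #3
  Position 15: '(' -> group #4
Total capturing groups: 4

4


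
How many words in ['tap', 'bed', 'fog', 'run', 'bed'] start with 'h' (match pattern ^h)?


Pattern ^h anchors to start of word. Check which words begin with 'h':
  'tap' -> no
  'bed' -> no
  'fog' -> no
  'run' -> no
  'bed' -> no
Matching words: []
Count: 0

0


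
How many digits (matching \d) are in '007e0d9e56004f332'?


\d matches any digit 0-9.
Scanning '007e0d9e56004f332':
  pos 0: '0' -> DIGIT
  pos 1: '0' -> DIGIT
  pos 2: '7' -> DIGIT
  pos 4: '0' -> DIGIT
  pos 6: '9' -> DIGIT
  pos 8: '5' -> DIGIT
  pos 9: '6' -> DIGIT
  pos 10: '0' -> DIGIT
  pos 11: '0' -> DIGIT
  pos 12: '4' -> DIGIT
  pos 14: '3' -> DIGIT
  pos 15: '3' -> DIGIT
  pos 16: '2' -> DIGIT
Digits found: ['0', '0', '7', '0', '9', '5', '6', '0', '0', '4', '3', '3', '2']
Total: 13

13


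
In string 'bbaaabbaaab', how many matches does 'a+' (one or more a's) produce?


Pattern 'a+' matches one or more consecutive a's.
String: 'bbaaabbaaab'
Scanning for runs of a:
  Match 1: 'aaa' (length 3)
  Match 2: 'aaa' (length 3)
Total matches: 2

2


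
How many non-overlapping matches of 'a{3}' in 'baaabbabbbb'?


Pattern 'a{3}' matches exactly 3 consecutive a's (greedy, non-overlapping).
String: 'baaabbabbbb'
Scanning for runs of a's:
  Run at pos 1: 'aaa' (length 3) -> 1 match(es)
  Run at pos 6: 'a' (length 1) -> 0 match(es)
Matches found: ['aaa']
Total: 1

1


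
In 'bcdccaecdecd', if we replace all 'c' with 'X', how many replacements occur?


re.sub('c', 'X', text) replaces every occurrence of 'c' with 'X'.
Text: 'bcdccaecdecd'
Scanning for 'c':
  pos 1: 'c' -> replacement #1
  pos 3: 'c' -> replacement #2
  pos 4: 'c' -> replacement #3
  pos 7: 'c' -> replacement #4
  pos 10: 'c' -> replacement #5
Total replacements: 5

5


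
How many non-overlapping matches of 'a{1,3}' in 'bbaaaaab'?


Pattern 'a{1,3}' matches between 1 and 3 consecutive a's (greedy).
String: 'bbaaaaab'
Finding runs of a's and applying greedy matching:
  Run at pos 2: 'aaaaa' (length 5)
Matches: ['aaa', 'aa']
Count: 2

2


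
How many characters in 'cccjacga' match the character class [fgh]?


Character class [fgh] matches any of: {f, g, h}
Scanning string 'cccjacga' character by character:
  pos 0: 'c' -> no
  pos 1: 'c' -> no
  pos 2: 'c' -> no
  pos 3: 'j' -> no
  pos 4: 'a' -> no
  pos 5: 'c' -> no
  pos 6: 'g' -> MATCH
  pos 7: 'a' -> no
Total matches: 1

1


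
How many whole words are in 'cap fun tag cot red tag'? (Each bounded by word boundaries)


Word boundaries (\b) mark the start/end of each word.
Text: 'cap fun tag cot red tag'
Splitting by whitespace:
  Word 1: 'cap'
  Word 2: 'fun'
  Word 3: 'tag'
  Word 4: 'cot'
  Word 5: 'red'
  Word 6: 'tag'
Total whole words: 6

6


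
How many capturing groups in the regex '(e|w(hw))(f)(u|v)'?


To count capturing groups, count each '(' that starts a group.
Pattern: '(e|w(hw))(f)(u|v)'
Walking through the pattern:
  Position 0: '(' -> group #1
  Position 4: '(' -> group #2
  Position 9: '(' -> group #3
  Position 12: '(' -> group #4
Total capturing groups: 4

4


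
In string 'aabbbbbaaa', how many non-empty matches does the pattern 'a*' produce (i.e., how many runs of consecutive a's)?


Pattern 'a*' matches zero or more a's. We want non-empty runs of consecutive a's.
String: 'aabbbbbaaa'
Walking through the string to find runs of a's:
  Run 1: positions 0-1 -> 'aa'
  Run 2: positions 7-9 -> 'aaa'
Non-empty runs found: ['aa', 'aaa']
Count: 2

2


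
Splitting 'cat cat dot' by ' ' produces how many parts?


Splitting by ' ' breaks the string at each occurrence of the separator.
Text: 'cat cat dot'
Parts after split:
  Part 1: 'cat'
  Part 2: 'cat'
  Part 3: 'dot'
Total parts: 3

3


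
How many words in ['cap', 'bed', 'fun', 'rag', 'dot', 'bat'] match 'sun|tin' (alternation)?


Alternation 'sun|tin' matches either 'sun' or 'tin'.
Checking each word:
  'cap' -> no
  'bed' -> no
  'fun' -> no
  'rag' -> no
  'dot' -> no
  'bat' -> no
Matches: []
Count: 0

0


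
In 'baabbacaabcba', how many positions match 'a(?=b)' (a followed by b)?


Lookahead 'a(?=b)' matches 'a' only when followed by 'b'.
String: 'baabbacaabcba'
Checking each position where char is 'a':
  pos 1: 'a' -> no (next='a')
  pos 2: 'a' -> MATCH (next='b')
  pos 5: 'a' -> no (next='c')
  pos 7: 'a' -> no (next='a')
  pos 8: 'a' -> MATCH (next='b')
Matching positions: [2, 8]
Count: 2

2


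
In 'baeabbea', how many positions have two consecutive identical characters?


Looking for consecutive identical characters in 'baeabbea':
  pos 0-1: 'b' vs 'a' -> different
  pos 1-2: 'a' vs 'e' -> different
  pos 2-3: 'e' vs 'a' -> different
  pos 3-4: 'a' vs 'b' -> different
  pos 4-5: 'b' vs 'b' -> MATCH ('bb')
  pos 5-6: 'b' vs 'e' -> different
  pos 6-7: 'e' vs 'a' -> different
Consecutive identical pairs: ['bb']
Count: 1

1


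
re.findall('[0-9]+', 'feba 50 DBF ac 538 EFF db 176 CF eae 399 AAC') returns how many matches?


Pattern '[0-9]+' finds one or more digits.
Text: 'feba 50 DBF ac 538 EFF db 176 CF eae 399 AAC'
Scanning for matches:
  Match 1: '50'
  Match 2: '538'
  Match 3: '176'
  Match 4: '399'
Total matches: 4

4


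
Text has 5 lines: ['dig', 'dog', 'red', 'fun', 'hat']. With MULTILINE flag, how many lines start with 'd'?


With MULTILINE flag, ^ matches the start of each line.
Lines: ['dig', 'dog', 'red', 'fun', 'hat']
Checking which lines start with 'd':
  Line 1: 'dig' -> MATCH
  Line 2: 'dog' -> MATCH
  Line 3: 'red' -> no
  Line 4: 'fun' -> no
  Line 5: 'hat' -> no
Matching lines: ['dig', 'dog']
Count: 2

2


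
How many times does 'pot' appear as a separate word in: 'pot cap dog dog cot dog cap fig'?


Scanning each word for exact match 'pot':
  Word 1: 'pot' -> MATCH
  Word 2: 'cap' -> no
  Word 3: 'dog' -> no
  Word 4: 'dog' -> no
  Word 5: 'cot' -> no
  Word 6: 'dog' -> no
  Word 7: 'cap' -> no
  Word 8: 'fig' -> no
Total matches: 1

1


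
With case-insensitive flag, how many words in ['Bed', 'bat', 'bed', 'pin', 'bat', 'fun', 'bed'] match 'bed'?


Case-insensitive matching: compare each word's lowercase form to 'bed'.
  'Bed' -> lower='bed' -> MATCH
  'bat' -> lower='bat' -> no
  'bed' -> lower='bed' -> MATCH
  'pin' -> lower='pin' -> no
  'bat' -> lower='bat' -> no
  'fun' -> lower='fun' -> no
  'bed' -> lower='bed' -> MATCH
Matches: ['Bed', 'bed', 'bed']
Count: 3

3


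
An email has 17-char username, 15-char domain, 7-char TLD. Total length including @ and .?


An email address has format: username@domain.tld
Username length: 17
'@' character: 1
Domain length: 15
'.' character: 1
TLD length: 7
Total = 17 + 1 + 15 + 1 + 7 = 41

41


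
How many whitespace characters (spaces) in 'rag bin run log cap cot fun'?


\s matches whitespace characters (spaces, tabs, etc.).
Text: 'rag bin run log cap cot fun'
This text has 7 words separated by spaces.
Number of spaces = number of words - 1 = 7 - 1 = 6

6


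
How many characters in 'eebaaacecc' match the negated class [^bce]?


Negated class [^bce] matches any char NOT in {b, c, e}
Scanning 'eebaaacecc':
  pos 0: 'e' -> no (excluded)
  pos 1: 'e' -> no (excluded)
  pos 2: 'b' -> no (excluded)
  pos 3: 'a' -> MATCH
  pos 4: 'a' -> MATCH
  pos 5: 'a' -> MATCH
  pos 6: 'c' -> no (excluded)
  pos 7: 'e' -> no (excluded)
  pos 8: 'c' -> no (excluded)
  pos 9: 'c' -> no (excluded)
Total matches: 3

3


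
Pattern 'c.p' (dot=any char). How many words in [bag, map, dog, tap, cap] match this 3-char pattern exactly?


Pattern 'c.p' means: starts with 'c', any single char, ends with 'p'.
Checking each word (must be exactly 3 chars):
  'bag' (len=3): no
  'map' (len=3): no
  'dog' (len=3): no
  'tap' (len=3): no
  'cap' (len=3): MATCH
Matching words: ['cap']
Total: 1

1


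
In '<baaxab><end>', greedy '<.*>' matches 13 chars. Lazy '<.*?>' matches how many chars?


Greedy '<.*>' tries to match as MUCH as possible.
Lazy '<.*?>' tries to match as LITTLE as possible.

String: '<baaxab><end>'
Greedy '<.*>' starts at first '<' and extends to the LAST '>': '<baaxab><end>' (13 chars)
Lazy '<.*?>' starts at first '<' and stops at the FIRST '>': '<baaxab>' (8 chars)

8


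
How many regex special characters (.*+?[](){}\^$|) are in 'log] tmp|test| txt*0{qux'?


Regex special characters are: . * + ? [ ] ( ) { } \ ^ $ |
Scanning 'log] tmp|test| txt*0{qux':
  pos 3: ']' -> SPECIAL
  pos 8: '|' -> SPECIAL
  pos 13: '|' -> SPECIAL
  pos 18: '*' -> SPECIAL
  pos 20: '{' -> SPECIAL
Special chars found: [']', '|', '|', '*', '{']
Total: 5

5


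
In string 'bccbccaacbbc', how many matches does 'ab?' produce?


Pattern 'ab?' matches 'a' optionally followed by 'b'.
String: 'bccbccaacbbc'
Scanning left to right for 'a' then checking next char:
  Match 1: 'a' (a not followed by b)
  Match 2: 'a' (a not followed by b)
Total matches: 2

2


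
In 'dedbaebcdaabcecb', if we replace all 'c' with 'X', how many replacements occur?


re.sub('c', 'X', text) replaces every occurrence of 'c' with 'X'.
Text: 'dedbaebcdaabcecb'
Scanning for 'c':
  pos 7: 'c' -> replacement #1
  pos 12: 'c' -> replacement #2
  pos 14: 'c' -> replacement #3
Total replacements: 3

3


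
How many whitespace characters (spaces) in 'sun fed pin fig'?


\s matches whitespace characters (spaces, tabs, etc.).
Text: 'sun fed pin fig'
This text has 4 words separated by spaces.
Number of spaces = number of words - 1 = 4 - 1 = 3

3


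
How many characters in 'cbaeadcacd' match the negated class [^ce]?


Negated class [^ce] matches any char NOT in {c, e}
Scanning 'cbaeadcacd':
  pos 0: 'c' -> no (excluded)
  pos 1: 'b' -> MATCH
  pos 2: 'a' -> MATCH
  pos 3: 'e' -> no (excluded)
  pos 4: 'a' -> MATCH
  pos 5: 'd' -> MATCH
  pos 6: 'c' -> no (excluded)
  pos 7: 'a' -> MATCH
  pos 8: 'c' -> no (excluded)
  pos 9: 'd' -> MATCH
Total matches: 6

6


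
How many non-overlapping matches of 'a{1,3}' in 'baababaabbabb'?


Pattern 'a{1,3}' matches between 1 and 3 consecutive a's (greedy).
String: 'baababaabbabb'
Finding runs of a's and applying greedy matching:
  Run at pos 1: 'aa' (length 2)
  Run at pos 4: 'a' (length 1)
  Run at pos 6: 'aa' (length 2)
  Run at pos 10: 'a' (length 1)
Matches: ['aa', 'a', 'aa', 'a']
Count: 4

4


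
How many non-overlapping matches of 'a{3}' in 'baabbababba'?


Pattern 'a{3}' matches exactly 3 consecutive a's (greedy, non-overlapping).
String: 'baabbababba'
Scanning for runs of a's:
  Run at pos 1: 'aa' (length 2) -> 0 match(es)
  Run at pos 5: 'a' (length 1) -> 0 match(es)
  Run at pos 7: 'a' (length 1) -> 0 match(es)
  Run at pos 10: 'a' (length 1) -> 0 match(es)
Matches found: []
Total: 0

0


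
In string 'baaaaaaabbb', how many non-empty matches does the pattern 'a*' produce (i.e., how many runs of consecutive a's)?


Pattern 'a*' matches zero or more a's. We want non-empty runs of consecutive a's.
String: 'baaaaaaabbb'
Walking through the string to find runs of a's:
  Run 1: positions 1-7 -> 'aaaaaaa'
Non-empty runs found: ['aaaaaaa']
Count: 1

1


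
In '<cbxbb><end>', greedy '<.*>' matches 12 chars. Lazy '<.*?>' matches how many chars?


Greedy '<.*>' tries to match as MUCH as possible.
Lazy '<.*?>' tries to match as LITTLE as possible.

String: '<cbxbb><end>'
Greedy '<.*>' starts at first '<' and extends to the LAST '>': '<cbxbb><end>' (12 chars)
Lazy '<.*?>' starts at first '<' and stops at the FIRST '>': '<cbxbb>' (7 chars)

7


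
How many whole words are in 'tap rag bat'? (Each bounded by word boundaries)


Word boundaries (\b) mark the start/end of each word.
Text: 'tap rag bat'
Splitting by whitespace:
  Word 1: 'tap'
  Word 2: 'rag'
  Word 3: 'bat'
Total whole words: 3

3


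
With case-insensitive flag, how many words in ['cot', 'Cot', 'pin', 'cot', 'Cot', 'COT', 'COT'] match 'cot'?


Case-insensitive matching: compare each word's lowercase form to 'cot'.
  'cot' -> lower='cot' -> MATCH
  'Cot' -> lower='cot' -> MATCH
  'pin' -> lower='pin' -> no
  'cot' -> lower='cot' -> MATCH
  'Cot' -> lower='cot' -> MATCH
  'COT' -> lower='cot' -> MATCH
  'COT' -> lower='cot' -> MATCH
Matches: ['cot', 'Cot', 'cot', 'Cot', 'COT', 'COT']
Count: 6

6


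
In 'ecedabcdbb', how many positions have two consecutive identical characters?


Looking for consecutive identical characters in 'ecedabcdbb':
  pos 0-1: 'e' vs 'c' -> different
  pos 1-2: 'c' vs 'e' -> different
  pos 2-3: 'e' vs 'd' -> different
  pos 3-4: 'd' vs 'a' -> different
  pos 4-5: 'a' vs 'b' -> different
  pos 5-6: 'b' vs 'c' -> different
  pos 6-7: 'c' vs 'd' -> different
  pos 7-8: 'd' vs 'b' -> different
  pos 8-9: 'b' vs 'b' -> MATCH ('bb')
Consecutive identical pairs: ['bb']
Count: 1

1


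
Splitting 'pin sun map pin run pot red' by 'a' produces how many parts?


Splitting by 'a' breaks the string at each occurrence of the separator.
Text: 'pin sun map pin run pot red'
Parts after split:
  Part 1: 'pin sun m'
  Part 2: 'p pin run pot red'
Total parts: 2

2


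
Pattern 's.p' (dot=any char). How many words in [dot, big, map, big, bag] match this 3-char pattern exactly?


Pattern 's.p' means: starts with 's', any single char, ends with 'p'.
Checking each word (must be exactly 3 chars):
  'dot' (len=3): no
  'big' (len=3): no
  'map' (len=3): no
  'big' (len=3): no
  'bag' (len=3): no
Matching words: []
Total: 0

0


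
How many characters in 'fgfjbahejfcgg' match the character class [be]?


Character class [be] matches any of: {b, e}
Scanning string 'fgfjbahejfcgg' character by character:
  pos 0: 'f' -> no
  pos 1: 'g' -> no
  pos 2: 'f' -> no
  pos 3: 'j' -> no
  pos 4: 'b' -> MATCH
  pos 5: 'a' -> no
  pos 6: 'h' -> no
  pos 7: 'e' -> MATCH
  pos 8: 'j' -> no
  pos 9: 'f' -> no
  pos 10: 'c' -> no
  pos 11: 'g' -> no
  pos 12: 'g' -> no
Total matches: 2

2


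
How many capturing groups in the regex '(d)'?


To count capturing groups, count each '(' that starts a group.
Pattern: '(d)'
Walking through the pattern:
  Position 0: '(' -> group #1
Total capturing groups: 1

1


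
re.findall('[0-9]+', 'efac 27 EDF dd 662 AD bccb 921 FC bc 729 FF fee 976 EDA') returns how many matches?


Pattern '[0-9]+' finds one or more digits.
Text: 'efac 27 EDF dd 662 AD bccb 921 FC bc 729 FF fee 976 EDA'
Scanning for matches:
  Match 1: '27'
  Match 2: '662'
  Match 3: '921'
  Match 4: '729'
  Match 5: '976'
Total matches: 5

5


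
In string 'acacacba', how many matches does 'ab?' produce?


Pattern 'ab?' matches 'a' optionally followed by 'b'.
String: 'acacacba'
Scanning left to right for 'a' then checking next char:
  Match 1: 'a' (a not followed by b)
  Match 2: 'a' (a not followed by b)
  Match 3: 'a' (a not followed by b)
  Match 4: 'a' (a not followed by b)
Total matches: 4

4


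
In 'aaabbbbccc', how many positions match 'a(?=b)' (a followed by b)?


Lookahead 'a(?=b)' matches 'a' only when followed by 'b'.
String: 'aaabbbbccc'
Checking each position where char is 'a':
  pos 0: 'a' -> no (next='a')
  pos 1: 'a' -> no (next='a')
  pos 2: 'a' -> MATCH (next='b')
Matching positions: [2]
Count: 1

1


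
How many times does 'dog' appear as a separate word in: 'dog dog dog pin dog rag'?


Scanning each word for exact match 'dog':
  Word 1: 'dog' -> MATCH
  Word 2: 'dog' -> MATCH
  Word 3: 'dog' -> MATCH
  Word 4: 'pin' -> no
  Word 5: 'dog' -> MATCH
  Word 6: 'rag' -> no
Total matches: 4

4


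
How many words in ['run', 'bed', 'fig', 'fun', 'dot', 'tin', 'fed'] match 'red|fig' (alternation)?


Alternation 'red|fig' matches either 'red' or 'fig'.
Checking each word:
  'run' -> no
  'bed' -> no
  'fig' -> MATCH
  'fun' -> no
  'dot' -> no
  'tin' -> no
  'fed' -> no
Matches: ['fig']
Count: 1

1


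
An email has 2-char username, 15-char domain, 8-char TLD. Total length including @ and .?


An email address has format: username@domain.tld
Username length: 2
'@' character: 1
Domain length: 15
'.' character: 1
TLD length: 8
Total = 2 + 1 + 15 + 1 + 8 = 27

27


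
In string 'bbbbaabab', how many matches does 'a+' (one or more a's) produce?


Pattern 'a+' matches one or more consecutive a's.
String: 'bbbbaabab'
Scanning for runs of a:
  Match 1: 'aa' (length 2)
  Match 2: 'a' (length 1)
Total matches: 2

2


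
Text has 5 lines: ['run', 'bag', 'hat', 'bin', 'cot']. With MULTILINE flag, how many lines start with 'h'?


With MULTILINE flag, ^ matches the start of each line.
Lines: ['run', 'bag', 'hat', 'bin', 'cot']
Checking which lines start with 'h':
  Line 1: 'run' -> no
  Line 2: 'bag' -> no
  Line 3: 'hat' -> MATCH
  Line 4: 'bin' -> no
  Line 5: 'cot' -> no
Matching lines: ['hat']
Count: 1

1


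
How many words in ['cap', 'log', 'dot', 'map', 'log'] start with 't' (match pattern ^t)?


Pattern ^t anchors to start of word. Check which words begin with 't':
  'cap' -> no
  'log' -> no
  'dot' -> no
  'map' -> no
  'log' -> no
Matching words: []
Count: 0

0


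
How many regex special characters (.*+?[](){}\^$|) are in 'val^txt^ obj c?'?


Regex special characters are: . * + ? [ ] ( ) { } \ ^ $ |
Scanning 'val^txt^ obj c?':
  pos 3: '^' -> SPECIAL
  pos 7: '^' -> SPECIAL
  pos 14: '?' -> SPECIAL
Special chars found: ['^', '^', '?']
Total: 3

3


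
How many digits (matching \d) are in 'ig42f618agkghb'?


\d matches any digit 0-9.
Scanning 'ig42f618agkghb':
  pos 2: '4' -> DIGIT
  pos 3: '2' -> DIGIT
  pos 5: '6' -> DIGIT
  pos 6: '1' -> DIGIT
  pos 7: '8' -> DIGIT
Digits found: ['4', '2', '6', '1', '8']
Total: 5

5


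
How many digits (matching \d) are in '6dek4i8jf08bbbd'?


\d matches any digit 0-9.
Scanning '6dek4i8jf08bbbd':
  pos 0: '6' -> DIGIT
  pos 4: '4' -> DIGIT
  pos 6: '8' -> DIGIT
  pos 9: '0' -> DIGIT
  pos 10: '8' -> DIGIT
Digits found: ['6', '4', '8', '0', '8']
Total: 5

5


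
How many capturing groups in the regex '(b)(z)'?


To count capturing groups, count each '(' that starts a group.
Pattern: '(b)(z)'
Walking through the pattern:
  Position 0: '(' -> group #1
  Position 3: '(' -> group #2
Total capturing groups: 2

2


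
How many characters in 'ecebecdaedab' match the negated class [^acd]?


Negated class [^acd] matches any char NOT in {a, c, d}
Scanning 'ecebecdaedab':
  pos 0: 'e' -> MATCH
  pos 1: 'c' -> no (excluded)
  pos 2: 'e' -> MATCH
  pos 3: 'b' -> MATCH
  pos 4: 'e' -> MATCH
  pos 5: 'c' -> no (excluded)
  pos 6: 'd' -> no (excluded)
  pos 7: 'a' -> no (excluded)
  pos 8: 'e' -> MATCH
  pos 9: 'd' -> no (excluded)
  pos 10: 'a' -> no (excluded)
  pos 11: 'b' -> MATCH
Total matches: 6

6


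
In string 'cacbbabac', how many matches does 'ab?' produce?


Pattern 'ab?' matches 'a' optionally followed by 'b'.
String: 'cacbbabac'
Scanning left to right for 'a' then checking next char:
  Match 1: 'a' (a not followed by b)
  Match 2: 'ab' (a followed by b)
  Match 3: 'a' (a not followed by b)
Total matches: 3

3


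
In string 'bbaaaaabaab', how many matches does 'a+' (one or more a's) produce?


Pattern 'a+' matches one or more consecutive a's.
String: 'bbaaaaabaab'
Scanning for runs of a:
  Match 1: 'aaaaa' (length 5)
  Match 2: 'aa' (length 2)
Total matches: 2

2


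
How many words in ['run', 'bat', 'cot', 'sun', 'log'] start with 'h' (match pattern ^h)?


Pattern ^h anchors to start of word. Check which words begin with 'h':
  'run' -> no
  'bat' -> no
  'cot' -> no
  'sun' -> no
  'log' -> no
Matching words: []
Count: 0

0


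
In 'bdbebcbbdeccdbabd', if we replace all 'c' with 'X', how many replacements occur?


re.sub('c', 'X', text) replaces every occurrence of 'c' with 'X'.
Text: 'bdbebcbbdeccdbabd'
Scanning for 'c':
  pos 5: 'c' -> replacement #1
  pos 10: 'c' -> replacement #2
  pos 11: 'c' -> replacement #3
Total replacements: 3

3


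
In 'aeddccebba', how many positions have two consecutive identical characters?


Looking for consecutive identical characters in 'aeddccebba':
  pos 0-1: 'a' vs 'e' -> different
  pos 1-2: 'e' vs 'd' -> different
  pos 2-3: 'd' vs 'd' -> MATCH ('dd')
  pos 3-4: 'd' vs 'c' -> different
  pos 4-5: 'c' vs 'c' -> MATCH ('cc')
  pos 5-6: 'c' vs 'e' -> different
  pos 6-7: 'e' vs 'b' -> different
  pos 7-8: 'b' vs 'b' -> MATCH ('bb')
  pos 8-9: 'b' vs 'a' -> different
Consecutive identical pairs: ['dd', 'cc', 'bb']
Count: 3

3


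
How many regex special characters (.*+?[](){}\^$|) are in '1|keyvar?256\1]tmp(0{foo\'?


Regex special characters are: . * + ? [ ] ( ) { } \ ^ $ |
Scanning '1|keyvar?256\1]tmp(0{foo\':
  pos 1: '|' -> SPECIAL
  pos 8: '?' -> SPECIAL
  pos 12: '\' -> SPECIAL
  pos 14: ']' -> SPECIAL
  pos 18: '(' -> SPECIAL
  pos 20: '{' -> SPECIAL
  pos 24: '\' -> SPECIAL
Special chars found: ['|', '?', '\\', ']', '(', '{', '\\']
Total: 7

7


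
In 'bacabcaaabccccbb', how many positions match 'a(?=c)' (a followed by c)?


Lookahead 'a(?=c)' matches 'a' only when followed by 'c'.
String: 'bacabcaaabccccbb'
Checking each position where char is 'a':
  pos 1: 'a' -> MATCH (next='c')
  pos 3: 'a' -> no (next='b')
  pos 6: 'a' -> no (next='a')
  pos 7: 'a' -> no (next='a')
  pos 8: 'a' -> no (next='b')
Matching positions: [1]
Count: 1

1


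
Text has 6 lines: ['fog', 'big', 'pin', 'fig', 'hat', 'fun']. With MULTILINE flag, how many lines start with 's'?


With MULTILINE flag, ^ matches the start of each line.
Lines: ['fog', 'big', 'pin', 'fig', 'hat', 'fun']
Checking which lines start with 's':
  Line 1: 'fog' -> no
  Line 2: 'big' -> no
  Line 3: 'pin' -> no
  Line 4: 'fig' -> no
  Line 5: 'hat' -> no
  Line 6: 'fun' -> no
Matching lines: []
Count: 0

0


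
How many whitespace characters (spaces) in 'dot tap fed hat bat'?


\s matches whitespace characters (spaces, tabs, etc.).
Text: 'dot tap fed hat bat'
This text has 5 words separated by spaces.
Number of spaces = number of words - 1 = 5 - 1 = 4

4


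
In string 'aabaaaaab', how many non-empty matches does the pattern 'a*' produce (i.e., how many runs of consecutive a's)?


Pattern 'a*' matches zero or more a's. We want non-empty runs of consecutive a's.
String: 'aabaaaaab'
Walking through the string to find runs of a's:
  Run 1: positions 0-1 -> 'aa'
  Run 2: positions 3-7 -> 'aaaaa'
Non-empty runs found: ['aa', 'aaaaa']
Count: 2

2


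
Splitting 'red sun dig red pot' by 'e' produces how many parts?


Splitting by 'e' breaks the string at each occurrence of the separator.
Text: 'red sun dig red pot'
Parts after split:
  Part 1: 'r'
  Part 2: 'd sun dig r'
  Part 3: 'd pot'
Total parts: 3

3


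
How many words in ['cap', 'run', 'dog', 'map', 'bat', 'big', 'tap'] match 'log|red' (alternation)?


Alternation 'log|red' matches either 'log' or 'red'.
Checking each word:
  'cap' -> no
  'run' -> no
  'dog' -> no
  'map' -> no
  'bat' -> no
  'big' -> no
  'tap' -> no
Matches: []
Count: 0

0


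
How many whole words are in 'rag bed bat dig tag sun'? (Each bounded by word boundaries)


Word boundaries (\b) mark the start/end of each word.
Text: 'rag bed bat dig tag sun'
Splitting by whitespace:
  Word 1: 'rag'
  Word 2: 'bed'
  Word 3: 'bat'
  Word 4: 'dig'
  Word 5: 'tag'
  Word 6: 'sun'
Total whole words: 6

6


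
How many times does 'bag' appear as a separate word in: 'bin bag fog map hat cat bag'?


Scanning each word for exact match 'bag':
  Word 1: 'bin' -> no
  Word 2: 'bag' -> MATCH
  Word 3: 'fog' -> no
  Word 4: 'map' -> no
  Word 5: 'hat' -> no
  Word 6: 'cat' -> no
  Word 7: 'bag' -> MATCH
Total matches: 2

2


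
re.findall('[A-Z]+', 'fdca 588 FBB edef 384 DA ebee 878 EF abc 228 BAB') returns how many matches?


Pattern '[A-Z]+' finds one or more uppercase letters.
Text: 'fdca 588 FBB edef 384 DA ebee 878 EF abc 228 BAB'
Scanning for matches:
  Match 1: 'FBB'
  Match 2: 'DA'
  Match 3: 'EF'
  Match 4: 'BAB'
Total matches: 4

4


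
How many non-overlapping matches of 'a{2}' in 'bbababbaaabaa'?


Pattern 'a{2}' matches exactly 2 consecutive a's (greedy, non-overlapping).
String: 'bbababbaaabaa'
Scanning for runs of a's:
  Run at pos 2: 'a' (length 1) -> 0 match(es)
  Run at pos 4: 'a' (length 1) -> 0 match(es)
  Run at pos 7: 'aaa' (length 3) -> 1 match(es)
  Run at pos 11: 'aa' (length 2) -> 1 match(es)
Matches found: ['aa', 'aa']
Total: 2

2


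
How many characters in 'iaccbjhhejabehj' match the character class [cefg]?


Character class [cefg] matches any of: {c, e, f, g}
Scanning string 'iaccbjhhejabehj' character by character:
  pos 0: 'i' -> no
  pos 1: 'a' -> no
  pos 2: 'c' -> MATCH
  pos 3: 'c' -> MATCH
  pos 4: 'b' -> no
  pos 5: 'j' -> no
  pos 6: 'h' -> no
  pos 7: 'h' -> no
  pos 8: 'e' -> MATCH
  pos 9: 'j' -> no
  pos 10: 'a' -> no
  pos 11: 'b' -> no
  pos 12: 'e' -> MATCH
  pos 13: 'h' -> no
  pos 14: 'j' -> no
Total matches: 4

4


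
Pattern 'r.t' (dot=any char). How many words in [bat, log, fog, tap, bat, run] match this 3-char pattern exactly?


Pattern 'r.t' means: starts with 'r', any single char, ends with 't'.
Checking each word (must be exactly 3 chars):
  'bat' (len=3): no
  'log' (len=3): no
  'fog' (len=3): no
  'tap' (len=3): no
  'bat' (len=3): no
  'run' (len=3): no
Matching words: []
Total: 0

0


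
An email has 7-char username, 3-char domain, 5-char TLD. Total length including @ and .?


An email address has format: username@domain.tld
Username length: 7
'@' character: 1
Domain length: 3
'.' character: 1
TLD length: 5
Total = 7 + 1 + 3 + 1 + 5 = 17

17


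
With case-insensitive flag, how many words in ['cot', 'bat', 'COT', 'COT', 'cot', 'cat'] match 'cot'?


Case-insensitive matching: compare each word's lowercase form to 'cot'.
  'cot' -> lower='cot' -> MATCH
  'bat' -> lower='bat' -> no
  'COT' -> lower='cot' -> MATCH
  'COT' -> lower='cot' -> MATCH
  'cot' -> lower='cot' -> MATCH
  'cat' -> lower='cat' -> no
Matches: ['cot', 'COT', 'COT', 'cot']
Count: 4

4


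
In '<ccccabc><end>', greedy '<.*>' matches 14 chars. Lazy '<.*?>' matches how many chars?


Greedy '<.*>' tries to match as MUCH as possible.
Lazy '<.*?>' tries to match as LITTLE as possible.

String: '<ccccabc><end>'
Greedy '<.*>' starts at first '<' and extends to the LAST '>': '<ccccabc><end>' (14 chars)
Lazy '<.*?>' starts at first '<' and stops at the FIRST '>': '<ccccabc>' (9 chars)

9


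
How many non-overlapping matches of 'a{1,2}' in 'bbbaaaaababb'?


Pattern 'a{1,2}' matches between 1 and 2 consecutive a's (greedy).
String: 'bbbaaaaababb'
Finding runs of a's and applying greedy matching:
  Run at pos 3: 'aaaaa' (length 5)
  Run at pos 9: 'a' (length 1)
Matches: ['aa', 'aa', 'a', 'a']
Count: 4

4


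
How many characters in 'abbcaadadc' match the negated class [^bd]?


Negated class [^bd] matches any char NOT in {b, d}
Scanning 'abbcaadadc':
  pos 0: 'a' -> MATCH
  pos 1: 'b' -> no (excluded)
  pos 2: 'b' -> no (excluded)
  pos 3: 'c' -> MATCH
  pos 4: 'a' -> MATCH
  pos 5: 'a' -> MATCH
  pos 6: 'd' -> no (excluded)
  pos 7: 'a' -> MATCH
  pos 8: 'd' -> no (excluded)
  pos 9: 'c' -> MATCH
Total matches: 6

6


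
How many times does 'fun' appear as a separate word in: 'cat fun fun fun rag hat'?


Scanning each word for exact match 'fun':
  Word 1: 'cat' -> no
  Word 2: 'fun' -> MATCH
  Word 3: 'fun' -> MATCH
  Word 4: 'fun' -> MATCH
  Word 5: 'rag' -> no
  Word 6: 'hat' -> no
Total matches: 3

3


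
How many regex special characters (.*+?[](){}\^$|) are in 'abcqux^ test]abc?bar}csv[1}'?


Regex special characters are: . * + ? [ ] ( ) { } \ ^ $ |
Scanning 'abcqux^ test]abc?bar}csv[1}':
  pos 6: '^' -> SPECIAL
  pos 12: ']' -> SPECIAL
  pos 16: '?' -> SPECIAL
  pos 20: '}' -> SPECIAL
  pos 24: '[' -> SPECIAL
  pos 26: '}' -> SPECIAL
Special chars found: ['^', ']', '?', '}', '[', '}']
Total: 6

6


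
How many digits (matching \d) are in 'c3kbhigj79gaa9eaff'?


\d matches any digit 0-9.
Scanning 'c3kbhigj79gaa9eaff':
  pos 1: '3' -> DIGIT
  pos 8: '7' -> DIGIT
  pos 9: '9' -> DIGIT
  pos 13: '9' -> DIGIT
Digits found: ['3', '7', '9', '9']
Total: 4

4


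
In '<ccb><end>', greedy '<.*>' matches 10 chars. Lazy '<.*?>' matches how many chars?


Greedy '<.*>' tries to match as MUCH as possible.
Lazy '<.*?>' tries to match as LITTLE as possible.

String: '<ccb><end>'
Greedy '<.*>' starts at first '<' and extends to the LAST '>': '<ccb><end>' (10 chars)
Lazy '<.*?>' starts at first '<' and stops at the FIRST '>': '<ccb>' (5 chars)

5


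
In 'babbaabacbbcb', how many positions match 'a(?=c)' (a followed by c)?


Lookahead 'a(?=c)' matches 'a' only when followed by 'c'.
String: 'babbaabacbbcb'
Checking each position where char is 'a':
  pos 1: 'a' -> no (next='b')
  pos 4: 'a' -> no (next='a')
  pos 5: 'a' -> no (next='b')
  pos 7: 'a' -> MATCH (next='c')
Matching positions: [7]
Count: 1

1


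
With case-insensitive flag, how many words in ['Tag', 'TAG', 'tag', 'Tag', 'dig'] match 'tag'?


Case-insensitive matching: compare each word's lowercase form to 'tag'.
  'Tag' -> lower='tag' -> MATCH
  'TAG' -> lower='tag' -> MATCH
  'tag' -> lower='tag' -> MATCH
  'Tag' -> lower='tag' -> MATCH
  'dig' -> lower='dig' -> no
Matches: ['Tag', 'TAG', 'tag', 'Tag']
Count: 4

4


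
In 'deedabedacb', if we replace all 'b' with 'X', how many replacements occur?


re.sub('b', 'X', text) replaces every occurrence of 'b' with 'X'.
Text: 'deedabedacb'
Scanning for 'b':
  pos 5: 'b' -> replacement #1
  pos 10: 'b' -> replacement #2
Total replacements: 2

2


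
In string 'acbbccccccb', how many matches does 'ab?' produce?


Pattern 'ab?' matches 'a' optionally followed by 'b'.
String: 'acbbccccccb'
Scanning left to right for 'a' then checking next char:
  Match 1: 'a' (a not followed by b)
Total matches: 1

1


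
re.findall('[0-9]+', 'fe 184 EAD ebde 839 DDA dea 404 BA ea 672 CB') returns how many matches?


Pattern '[0-9]+' finds one or more digits.
Text: 'fe 184 EAD ebde 839 DDA dea 404 BA ea 672 CB'
Scanning for matches:
  Match 1: '184'
  Match 2: '839'
  Match 3: '404'
  Match 4: '672'
Total matches: 4

4


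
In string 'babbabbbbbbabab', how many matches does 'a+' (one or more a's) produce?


Pattern 'a+' matches one or more consecutive a's.
String: 'babbabbbbbbabab'
Scanning for runs of a:
  Match 1: 'a' (length 1)
  Match 2: 'a' (length 1)
  Match 3: 'a' (length 1)
  Match 4: 'a' (length 1)
Total matches: 4

4


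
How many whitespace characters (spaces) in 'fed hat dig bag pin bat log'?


\s matches whitespace characters (spaces, tabs, etc.).
Text: 'fed hat dig bag pin bat log'
This text has 7 words separated by spaces.
Number of spaces = number of words - 1 = 7 - 1 = 6

6


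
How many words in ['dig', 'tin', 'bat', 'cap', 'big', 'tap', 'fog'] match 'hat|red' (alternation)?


Alternation 'hat|red' matches either 'hat' or 'red'.
Checking each word:
  'dig' -> no
  'tin' -> no
  'bat' -> no
  'cap' -> no
  'big' -> no
  'tap' -> no
  'fog' -> no
Matches: []
Count: 0

0


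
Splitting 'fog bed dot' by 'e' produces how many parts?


Splitting by 'e' breaks the string at each occurrence of the separator.
Text: 'fog bed dot'
Parts after split:
  Part 1: 'fog b'
  Part 2: 'd dot'
Total parts: 2

2


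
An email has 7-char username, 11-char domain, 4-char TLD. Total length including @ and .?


An email address has format: username@domain.tld
Username length: 7
'@' character: 1
Domain length: 11
'.' character: 1
TLD length: 4
Total = 7 + 1 + 11 + 1 + 4 = 24

24


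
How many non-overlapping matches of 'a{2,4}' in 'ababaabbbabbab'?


Pattern 'a{2,4}' matches between 2 and 4 consecutive a's (greedy).
String: 'ababaabbbabbab'
Finding runs of a's and applying greedy matching:
  Run at pos 0: 'a' (length 1)
  Run at pos 2: 'a' (length 1)
  Run at pos 4: 'aa' (length 2)
  Run at pos 9: 'a' (length 1)
  Run at pos 12: 'a' (length 1)
Matches: ['aa']
Count: 1

1


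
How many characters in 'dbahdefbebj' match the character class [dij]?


Character class [dij] matches any of: {d, i, j}
Scanning string 'dbahdefbebj' character by character:
  pos 0: 'd' -> MATCH
  pos 1: 'b' -> no
  pos 2: 'a' -> no
  pos 3: 'h' -> no
  pos 4: 'd' -> MATCH
  pos 5: 'e' -> no
  pos 6: 'f' -> no
  pos 7: 'b' -> no
  pos 8: 'e' -> no
  pos 9: 'b' -> no
  pos 10: 'j' -> MATCH
Total matches: 3

3


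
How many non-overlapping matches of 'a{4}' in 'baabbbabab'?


Pattern 'a{4}' matches exactly 4 consecutive a's (greedy, non-overlapping).
String: 'baabbbabab'
Scanning for runs of a's:
  Run at pos 1: 'aa' (length 2) -> 0 match(es)
  Run at pos 6: 'a' (length 1) -> 0 match(es)
  Run at pos 8: 'a' (length 1) -> 0 match(es)
Matches found: []
Total: 0

0


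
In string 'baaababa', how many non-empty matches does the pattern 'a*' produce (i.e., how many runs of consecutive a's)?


Pattern 'a*' matches zero or more a's. We want non-empty runs of consecutive a's.
String: 'baaababa'
Walking through the string to find runs of a's:
  Run 1: positions 1-3 -> 'aaa'
  Run 2: positions 5-5 -> 'a'
  Run 3: positions 7-7 -> 'a'
Non-empty runs found: ['aaa', 'a', 'a']
Count: 3

3


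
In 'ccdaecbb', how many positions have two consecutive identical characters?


Looking for consecutive identical characters in 'ccdaecbb':
  pos 0-1: 'c' vs 'c' -> MATCH ('cc')
  pos 1-2: 'c' vs 'd' -> different
  pos 2-3: 'd' vs 'a' -> different
  pos 3-4: 'a' vs 'e' -> different
  pos 4-5: 'e' vs 'c' -> different
  pos 5-6: 'c' vs 'b' -> different
  pos 6-7: 'b' vs 'b' -> MATCH ('bb')
Consecutive identical pairs: ['cc', 'bb']
Count: 2

2


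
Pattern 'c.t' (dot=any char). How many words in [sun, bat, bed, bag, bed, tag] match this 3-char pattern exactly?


Pattern 'c.t' means: starts with 'c', any single char, ends with 't'.
Checking each word (must be exactly 3 chars):
  'sun' (len=3): no
  'bat' (len=3): no
  'bed' (len=3): no
  'bag' (len=3): no
  'bed' (len=3): no
  'tag' (len=3): no
Matching words: []
Total: 0

0
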